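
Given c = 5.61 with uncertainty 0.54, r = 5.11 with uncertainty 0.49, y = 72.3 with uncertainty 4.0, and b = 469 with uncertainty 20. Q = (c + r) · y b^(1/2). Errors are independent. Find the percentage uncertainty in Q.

Let u = c + r = 10.7. δu = √(δc² + δr²) = √(0.292 + 0.240) = 0.729, so δu/u = 0.0680.
Q is then a monomial in u, y, b:
δQ/Q = √((δu/u)² + (1·δy/y)² + (½·δb/b)²) = √(0.00463 + 0.00306 + 0.000455) = 0.0902

9.02%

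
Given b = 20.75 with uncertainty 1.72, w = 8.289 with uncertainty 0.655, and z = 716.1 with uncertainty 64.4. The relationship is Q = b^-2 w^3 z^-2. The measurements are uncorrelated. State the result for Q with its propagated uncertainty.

Since Q is a product/quotient, work with relative uncertainties:
  (-2·δb/b)² = (-2×0.0829)² = 0.0275;  (3·δw/w)² = (3×0.0790)² = 0.0562;  (-2·δz/z)² = (-2×0.0899)² = 0.0324
δQ/Q = √(0.116) = 0.341
Q = 2.579e-06, so δQ = 0.341 × 2.579e-06 = 8.79e-07.

(2.579 ± 0.879) × 10^-6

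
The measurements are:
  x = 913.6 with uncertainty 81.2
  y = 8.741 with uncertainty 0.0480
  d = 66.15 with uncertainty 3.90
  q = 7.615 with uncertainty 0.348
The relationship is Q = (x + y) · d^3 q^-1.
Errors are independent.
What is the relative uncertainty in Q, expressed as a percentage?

20.3%

Let u = x + y = 922.3. δu = √(δx² + δy²) = √(6590 + 0.00230) = 81.2, so δu/u = 0.0880.
Q is then a monomial in u, d, q:
δQ/Q = √((δu/u)² + (3·δd/d)² + (-1·δq/q)²) = √(0.00775 + 0.0313 + 0.00209) = 0.203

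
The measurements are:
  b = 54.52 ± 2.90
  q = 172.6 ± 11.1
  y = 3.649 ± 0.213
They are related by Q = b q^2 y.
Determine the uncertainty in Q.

8.95e+05

Relative error in a monomial: (δQ/Q)² = Σ (nᵢ · δxᵢ/xᵢ)².
  (1·δb/b)² = (1×0.0532)² = 0.00283;  (2·δq/q)² = (2×0.0643)² = 0.0165;  (1·δy/y)² = (1×0.0584)² = 0.00341
δQ/Q = √(0.0228) = 0.151
Q = 5.927e+06, so δQ = 0.151 × 5.927e+06 = 8.95e+05.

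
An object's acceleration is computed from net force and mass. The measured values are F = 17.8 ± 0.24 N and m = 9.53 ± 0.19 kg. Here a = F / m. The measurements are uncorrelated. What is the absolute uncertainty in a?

0.0450 m/s^2

Relative error in a monomial: (δa/a)² = Σ (nᵢ · δxᵢ/xᵢ)².
  (1·δF/F)² = (1×0.0135)² = 0.000182;  (-1·δm/m)² = (-1×0.0199)² = 0.000397
δa/a = √(0.000579) = 0.0241
a = 1.87 m/s^2, so δa = 0.0241 × 1.87 = 0.0450 m/s^2.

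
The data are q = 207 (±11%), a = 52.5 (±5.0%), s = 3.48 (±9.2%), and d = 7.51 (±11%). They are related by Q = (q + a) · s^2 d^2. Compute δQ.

Let u = q + a = 260. δu = √(δq² + δa²) = √(518 + 6.89) = 22.9, so δu/u = 0.0883.
Q is then a monomial in u, s, d:
δQ/Q = √((δu/u)² + (2·δs/s)² + (2·δd/d)²) = √(0.00780 + 0.0339 + 0.0484) = 0.300
Q = 1.77e+05, so δQ = 0.300 × 1.77e+05 = 53200.

53200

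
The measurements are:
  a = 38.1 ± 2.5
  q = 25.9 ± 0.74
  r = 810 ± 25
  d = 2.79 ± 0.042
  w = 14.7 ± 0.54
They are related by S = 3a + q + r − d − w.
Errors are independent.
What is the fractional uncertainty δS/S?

Each term contributes (cᵢ δxᵢ)² to (δS)²:
  (3·δa)² = 56.2;  (δq)² = 0.548;  (δr)² = 625;  (δd)² = 0.00176;  (δw)² = 0.292
δS = √(682) = 26.1
S = 933, so δS/S = 26.1/933 = 0.0280.

0.0280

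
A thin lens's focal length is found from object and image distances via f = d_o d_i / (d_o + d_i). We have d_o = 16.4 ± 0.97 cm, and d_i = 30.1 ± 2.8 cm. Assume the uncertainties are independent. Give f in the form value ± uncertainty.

∂f/∂d_o = (d_i/(d_o+d_i))² = 0.419;  ∂f/∂d_i = (d_o/(d_o+d_i))² = 0.124
δf = √((∂f/∂d_o · δd_o)² + (∂f/∂d_i · δd_i)²) = √(0.165 + 0.121) = 0.535 cm
f = 10.6 cm.

10.6 ± 0.535 cm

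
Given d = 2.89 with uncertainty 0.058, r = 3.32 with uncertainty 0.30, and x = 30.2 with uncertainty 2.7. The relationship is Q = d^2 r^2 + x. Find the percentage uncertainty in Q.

14.1%

Let p = d^2·r^2 = 92.1. δp/p = √((2·δd/d)² + (2·δr/r)²) = √(0.00161 + 0.0327) = 0.185, so δp = 17.0.
Q = p + x: δQ = √(δp² + δx²) = √(290 + 7.29) = 17.3
Q = 122, so δQ/Q = 17.3/122 = 0.141.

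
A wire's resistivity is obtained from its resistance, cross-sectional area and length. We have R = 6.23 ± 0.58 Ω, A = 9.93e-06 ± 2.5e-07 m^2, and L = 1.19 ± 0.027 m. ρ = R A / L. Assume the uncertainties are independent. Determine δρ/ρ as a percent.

Since ρ is a product/quotient, work with relative uncertainties:
  (1·δR/R)² = (1×0.0931)² = 0.00867;  (1·δA/A)² = (1×0.0252)² = 0.000634;  (-1·δL/L)² = (-1×0.0227)² = 0.000515
δρ/ρ = √(0.00982) = 0.0991

9.91%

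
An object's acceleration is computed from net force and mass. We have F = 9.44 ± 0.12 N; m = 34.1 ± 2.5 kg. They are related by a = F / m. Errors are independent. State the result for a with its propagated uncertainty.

0.277 ± 0.0206 m/s^2

Relative error in a monomial: (δa/a)² = Σ (nᵢ · δxᵢ/xᵢ)².
  (1·δF/F)² = (1×0.0127)² = 0.000162;  (-1·δm/m)² = (-1×0.0733)² = 0.00537
δa/a = √(0.00554) = 0.0744
a = 0.277 m/s^2, so δa = 0.0744 × 0.277 = 0.0206 m/s^2.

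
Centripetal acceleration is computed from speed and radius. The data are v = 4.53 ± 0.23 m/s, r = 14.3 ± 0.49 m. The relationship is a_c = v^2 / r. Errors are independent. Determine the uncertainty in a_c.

0.154 m/s^2

Each factor contributes (exponent × relative error)² to (δa_c/a_c)²:
  (2·δv/v)² = (2×0.0508)² = 0.0103;  (-1·δr/r)² = (-1×0.0343)² = 0.00117
δa_c/a_c = √(0.0115) = 0.107
a_c = 1.44 m/s^2, so δa_c = 0.107 × 1.44 = 0.154 m/s^2.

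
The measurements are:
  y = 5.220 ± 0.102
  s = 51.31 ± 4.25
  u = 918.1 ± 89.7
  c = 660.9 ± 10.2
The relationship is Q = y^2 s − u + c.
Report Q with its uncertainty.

1141 ± 157

Let p = y^2·s = 1398. δp/p = √((2·δy/y)² + (1·δs/s)²) = √(0.00153 + 0.00686) = 0.0916, so δp = 128.
Q = p − u + c: δQ = √(δp² + δu² + δc²) = √(16400 + 8050 + 104) = 157
Q = 1141.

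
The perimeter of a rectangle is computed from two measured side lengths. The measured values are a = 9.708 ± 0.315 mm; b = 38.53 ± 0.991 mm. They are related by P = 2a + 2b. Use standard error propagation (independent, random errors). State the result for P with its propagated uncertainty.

96.48 ± 2.08 mm

P is a linear combination, so absolute uncertainties add in quadrature:
  (2·δa)² = 0.397;  (2·δb)² = 3.93
δP = √(4.33) = 2.08 mm
P = 96.48 mm.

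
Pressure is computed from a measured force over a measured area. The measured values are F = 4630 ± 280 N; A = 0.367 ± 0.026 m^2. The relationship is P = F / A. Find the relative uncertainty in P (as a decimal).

0.0931

Each factor contributes (exponent × relative error)² to (δP/P)²:
  (1·δF/F)² = (1×0.0605)² = 0.00366;  (-1·δA/A)² = (-1×0.0708)² = 0.00502
δP/P = √(0.00868) = 0.0931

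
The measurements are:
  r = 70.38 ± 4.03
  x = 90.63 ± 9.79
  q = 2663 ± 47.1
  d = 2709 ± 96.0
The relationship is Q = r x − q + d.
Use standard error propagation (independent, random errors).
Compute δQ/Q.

Let p = r·x = 6379. δp/p = √((1·δr/r)² + (1·δx/x)²) = √(0.00328 + 0.0117) = 0.122, so δp = 780.
Q = p − q + d: δQ = √(δp² + δq² + δd²) = √(6.08e+05 + 2220 + 9220) = 787
Q = 6425, so δQ/Q = 787/6425 = 0.123.

0.123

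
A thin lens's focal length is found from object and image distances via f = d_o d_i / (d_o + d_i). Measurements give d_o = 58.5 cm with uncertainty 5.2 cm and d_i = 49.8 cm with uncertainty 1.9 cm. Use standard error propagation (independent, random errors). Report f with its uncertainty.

26.9 ± 1.23 cm

∂f/∂d_o = (d_i/(d_o+d_i))² = 0.211;  ∂f/∂d_i = (d_o/(d_o+d_i))² = 0.292
δf = √((∂f/∂d_o · δd_o)² + (∂f/∂d_i · δd_i)²) = √(1.21 + 0.307) = 1.23 cm
f = 26.9 cm.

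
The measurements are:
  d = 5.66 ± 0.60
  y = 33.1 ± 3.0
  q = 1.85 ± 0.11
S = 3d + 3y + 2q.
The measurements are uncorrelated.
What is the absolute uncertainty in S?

S is a linear combination, so absolute uncertainties add in quadrature:
  (3·δd)² = 3.24;  (3·δy)² = 81.0;  (2·δq)² = 0.0484
δS = √(84.3) = 9.18

9.18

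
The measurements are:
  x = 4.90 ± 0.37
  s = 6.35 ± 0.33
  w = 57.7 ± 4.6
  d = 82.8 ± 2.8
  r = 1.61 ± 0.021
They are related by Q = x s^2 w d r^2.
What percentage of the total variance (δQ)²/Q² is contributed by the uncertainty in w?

25.7%

(δQ/Q)² = (1·δx/x)² + (2·δs/s)² + (1·δw/w)² + (1·δd/d)² + (2·δr/r)²
  x term: (1×0.0755)² = 0.00570
  s term: (2×0.0520)² = 0.0108
  w term: (1×0.0797)² = 0.00636
  d term: (1×0.0338)² = 0.00114
  r term: (2×0.0130)² = 0.000681
Total = 0.0247. Share from w = 0.00636/0.0247 = 0.257.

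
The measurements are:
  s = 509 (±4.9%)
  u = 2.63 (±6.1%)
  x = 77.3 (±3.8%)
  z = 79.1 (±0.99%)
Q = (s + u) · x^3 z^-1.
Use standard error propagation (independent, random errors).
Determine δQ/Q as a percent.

12.4%

Let w = s + u = 512. δw = √(δs² + δu²) = √(622 + 0.0257) = 24.9, so δw/w = 0.0487.
Q is then a monomial in w, x, z:
δQ/Q = √((δw/w)² + (3·δx/x)² + (-1·δz/z)²) = √(0.00238 + 0.0130 + 9.8e-05) = 0.124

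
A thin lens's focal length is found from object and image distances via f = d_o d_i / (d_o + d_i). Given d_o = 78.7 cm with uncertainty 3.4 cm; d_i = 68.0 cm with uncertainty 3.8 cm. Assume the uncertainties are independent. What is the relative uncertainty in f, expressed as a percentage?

∂f/∂d_o = (d_i/(d_o+d_i))² = 0.215;  ∂f/∂d_i = (d_o/(d_o+d_i))² = 0.288
δf = √((∂f/∂d_o · δd_o)² + (∂f/∂d_i · δd_i)²) = √(0.534 + 1.20) = 1.32 cm
f = 36.5 cm, so δf/f = 1.32/36.5 = 0.0361.

3.61%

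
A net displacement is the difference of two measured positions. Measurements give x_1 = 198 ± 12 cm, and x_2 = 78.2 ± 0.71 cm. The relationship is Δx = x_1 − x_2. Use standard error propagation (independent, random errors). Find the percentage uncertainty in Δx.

10.0%

For a sum/difference, combine absolute errors in quadrature:
  (δx_1)² = 144;  (δx_2)² = 0.504
δΔx = √(145) = 12.0 cm
Δx = 120 cm, so δΔx/Δx = 12.0/120 = 0.100.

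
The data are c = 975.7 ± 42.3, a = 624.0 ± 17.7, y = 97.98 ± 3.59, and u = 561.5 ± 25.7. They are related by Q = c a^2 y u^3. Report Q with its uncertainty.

Since Q is a product/quotient, work with relative uncertainties:
  (1·δc/c)² = (1×0.0434)² = 0.00188;  (2·δa/a)² = (2×0.0284)² = 0.00322;  (1·δy/y)² = (1×0.0366)² = 0.00134;  (3·δu/u)² = (3×0.0458)² = 0.0189
δQ/Q = √(0.0253) = 0.159
Q = 6.59e+18, so δQ = 0.159 × 6.59e+18 = 1.05e+18.

(6.590 ± 1.05) × 10^18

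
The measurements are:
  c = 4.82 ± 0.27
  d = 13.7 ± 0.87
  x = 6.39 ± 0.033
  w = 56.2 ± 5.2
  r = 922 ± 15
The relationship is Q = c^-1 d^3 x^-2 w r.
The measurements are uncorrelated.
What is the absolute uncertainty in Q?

1.49e+05

Each factor contributes (exponent × relative error)² to (δQ/Q)²:
  (-1·δc/c)² = (-1×0.0560)² = 0.00314;  (3·δd/d)² = (3×0.0635)² = 0.0363;  (-2·δx/x)² = (-2×0.00516)² = 0.000107;  (1·δw/w)² = (1×0.0925)² = 0.00856;  (1·δr/r)² = (1×0.0163)² = 0.000265
δQ/Q = √(0.0484) = 0.220
Q = 6.77e+05, so δQ = 0.220 × 6.77e+05 = 1.49e+05.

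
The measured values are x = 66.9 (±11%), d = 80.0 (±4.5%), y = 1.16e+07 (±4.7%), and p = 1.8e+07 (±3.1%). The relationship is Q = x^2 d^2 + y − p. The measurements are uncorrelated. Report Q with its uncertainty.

Let w = x^2·d^2 = 2.86e+07. δw/w = √((2·δx/x)² + (2·δd/d)²) = √(0.0484 + 0.00810) = 0.238, so δw = 6.81e+06.
Q = w + y − p: δQ = √(δw² + δy² + δp²) = √(4.64e+13 + 2.97e+11 + 3.11e+11) = 6.85e+06
Q = 2.22e+07.

(2.22 ± 0.685) × 10^7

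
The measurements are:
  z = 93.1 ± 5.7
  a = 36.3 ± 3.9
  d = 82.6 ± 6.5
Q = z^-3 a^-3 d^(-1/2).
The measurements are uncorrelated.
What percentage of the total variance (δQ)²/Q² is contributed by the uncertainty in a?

(δQ/Q)² = (-3·δz/z)² + (-3·δa/a)² + (−½·δd/d)²
  z term: (-3×0.0612)² = 0.0337
  a term: (-3×0.107)² = 0.104
  d term: (-0.5×0.0787)² = 0.00155
Total = 0.139. Share from a = 0.104/0.139 = 0.746.

74.6%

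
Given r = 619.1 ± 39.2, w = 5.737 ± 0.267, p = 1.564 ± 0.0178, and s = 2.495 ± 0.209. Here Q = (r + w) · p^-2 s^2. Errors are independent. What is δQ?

287

Let u = r + w = 624.8. δu = √(δr² + δw²) = √(1540 + 0.0713) = 39.2, so δu/u = 0.0627.
Q is then a monomial in u, p, s:
δQ/Q = √((δu/u)² + (-2·δp/p)² + (2·δs/s)²) = √(0.00394 + 0.000518 + 0.0281) = 0.180
Q = 1590, so δQ = 0.180 × 1590 = 287.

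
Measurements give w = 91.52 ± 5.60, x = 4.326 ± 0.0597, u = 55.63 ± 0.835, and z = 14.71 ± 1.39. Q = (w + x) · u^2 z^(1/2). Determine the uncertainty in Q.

92100

Let h = w + x = 95.85. δh = √(δw² + δx²) = √(31.4 + 0.00356) = 5.60, so δh/h = 0.0584.
Q is then a monomial in h, u, z:
δQ/Q = √((δh/h)² + (2·δu/u)² + (½·δz/z)²) = √(0.00341 + 0.000901 + 0.00223) = 0.0809
Q = 1.138e+06, so δQ = 0.0809 × 1.138e+06 = 92100.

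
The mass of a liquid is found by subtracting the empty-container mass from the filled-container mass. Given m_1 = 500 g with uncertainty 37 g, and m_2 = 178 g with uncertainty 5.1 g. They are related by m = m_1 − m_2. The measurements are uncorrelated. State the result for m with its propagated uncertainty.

Absolute uncertainties add in quadrature for a linear combination:
  (δm_1)² = 1370;  (δm_2)² = 26.0
δm = √(1400) = 37.3 g
m = 322 g.

322 ± 37.3 g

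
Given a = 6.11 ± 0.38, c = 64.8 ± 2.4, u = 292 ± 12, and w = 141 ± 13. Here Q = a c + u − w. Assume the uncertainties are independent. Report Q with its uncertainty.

Let p = a·c = 396. δp/p = √((1·δa/a)² + (1·δc/c)²) = √(0.00387 + 0.00137) = 0.0724, so δp = 28.7.
Q = p + u − w: δQ = √(δp² + δu² + δw²) = √(821 + 144 + 169) = 33.7
Q = 547.

547 ± 33.7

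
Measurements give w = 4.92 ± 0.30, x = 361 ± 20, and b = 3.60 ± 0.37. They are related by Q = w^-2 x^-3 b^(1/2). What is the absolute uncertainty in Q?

For a monomial Q ∝ w^-2, x^-3, b^(1/2), fractional errors add in quadrature:
  (-2·δw/w)² = (-2×0.0610)² = 0.0149;  (-3·δx/x)² = (-3×0.0554)² = 0.0276;  (½·δb/b)² = (0.5×0.103)² = 0.00264
δQ/Q = √(0.0451) = 0.212
Q = 1.67e-09, so δQ = 0.212 × 1.67e-09 = 3.54e-10.

3.54e-10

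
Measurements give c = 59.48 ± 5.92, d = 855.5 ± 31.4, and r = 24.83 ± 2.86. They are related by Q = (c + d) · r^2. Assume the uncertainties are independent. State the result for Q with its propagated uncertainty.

(5.641 ± 1.31) × 10^5

Let u = c + d = 915.0. δu = √(δc² + δd²) = √(35.0 + 986) = 32.0, so δu/u = 0.0349.
Q is then a monomial in u, r:
δQ/Q = √((δu/u)² + (2·δr/r)²) = √(0.00122 + 0.0531) = 0.233
Q = 564100, so δQ = 0.233 × 564100 = 1.31e+05.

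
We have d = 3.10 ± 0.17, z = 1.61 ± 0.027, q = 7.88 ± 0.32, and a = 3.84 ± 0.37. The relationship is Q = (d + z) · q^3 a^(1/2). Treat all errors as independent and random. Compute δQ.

Let u = d + z = 4.71. δu = √(δd² + δz²) = √(0.0289 + 0.000729) = 0.172, so δu/u = 0.0365.
Q is then a monomial in u, q, a:
δQ/Q = √((δu/u)² + (3·δq/q)² + (½·δa/a)²) = √(0.00134 + 0.0148 + 0.00232) = 0.136
Q = 4520, so δQ = 0.136 × 4520 = 614.

614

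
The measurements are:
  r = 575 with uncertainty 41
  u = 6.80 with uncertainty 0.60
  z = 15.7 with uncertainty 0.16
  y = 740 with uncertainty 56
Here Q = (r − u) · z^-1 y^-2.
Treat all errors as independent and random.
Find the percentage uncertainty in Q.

Let w = r − u = 568. δw = √(δr² + δu²) = √(1680 + 0.360) = 41.0, so δw/w = 0.0722.
Q is then a monomial in w, z, y:
δQ/Q = √((δw/w)² + (-1·δz/z)² + (-2·δy/y)²) = √(0.00521 + 0.000104 + 0.0229) = 0.168

16.8%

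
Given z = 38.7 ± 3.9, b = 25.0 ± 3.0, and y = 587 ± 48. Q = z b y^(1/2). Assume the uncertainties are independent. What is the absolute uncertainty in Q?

Since Q is a product/quotient, work with relative uncertainties:
  (1·δz/z)² = (1×0.101)² = 0.0102;  (1·δb/b)² = (1×0.120)² = 0.0144;  (½·δy/y)² = (0.5×0.0818)² = 0.00167
δQ/Q = √(0.0262) = 0.162
Q = 23400, so δQ = 0.162 × 23400 = 3800.

3800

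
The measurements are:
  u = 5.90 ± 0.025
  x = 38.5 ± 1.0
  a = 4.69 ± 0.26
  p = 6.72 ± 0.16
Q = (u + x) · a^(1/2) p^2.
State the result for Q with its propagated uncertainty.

4340 ± 258

Let w = u + x = 44.4. δw = √(δu² + δx²) = √(0.000625 + 1.00) = 1.00, so δw/w = 0.0225.
Q is then a monomial in w, a, p:
δQ/Q = √((δw/w)² + (½·δa/a)² + (2·δp/p)²) = √(0.000508 + 0.000768 + 0.00227) = 0.0595
Q = 4340, so δQ = 0.0595 × 4340 = 258.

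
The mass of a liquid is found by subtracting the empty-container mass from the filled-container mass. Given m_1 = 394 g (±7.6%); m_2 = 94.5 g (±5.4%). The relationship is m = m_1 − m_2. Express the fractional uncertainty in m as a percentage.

For a sum/difference, combine absolute errors in quadrature:
  (δm_1)² = 897;  (δm_2)² = 26.0
δm = √(923) = 30.4 g
m = 300 g, so δm/m = 30.4/300 = 0.101.

10.1%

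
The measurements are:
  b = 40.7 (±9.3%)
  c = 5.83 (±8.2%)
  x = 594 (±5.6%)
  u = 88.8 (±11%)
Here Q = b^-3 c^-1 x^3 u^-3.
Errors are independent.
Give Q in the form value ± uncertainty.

0.000761 ± 0.000359

Each factor contributes (exponent × relative error)² to (δQ/Q)²:
  (-3·δb/b)² = (-3×0.0930)² = 0.0778;  (-1·δc/c)² = (-1×0.0820)² = 0.00672;  (3·δx/x)² = (3×0.0560)² = 0.0282;  (-3·δu/u)² = (-3×0.110)² = 0.109
δQ/Q = √(0.222) = 0.471
Q = 0.000761, so δQ = 0.471 × 0.000761 = 0.000359.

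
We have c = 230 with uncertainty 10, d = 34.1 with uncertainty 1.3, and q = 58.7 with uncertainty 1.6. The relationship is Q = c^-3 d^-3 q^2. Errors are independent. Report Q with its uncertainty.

Each factor contributes (exponent × relative error)² to (δQ/Q)²:
  (-3·δc/c)² = (-3×0.0435)² = 0.0170;  (-3·δd/d)² = (-3×0.0381)² = 0.0131;  (2·δq/q)² = (2×0.0273)² = 0.00297
δQ/Q = √(0.0331) = 0.182
Q = 7.14e-09, so δQ = 0.182 × 7.14e-09 = 1.3e-09.

(7.14 ± 1.30) × 10^-9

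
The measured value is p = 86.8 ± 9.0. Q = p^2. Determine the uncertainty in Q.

1560

Q ∝ p^2, so δQ/Q = |2| · δp/p = 2 × 0.104 = 0.207.
Q = 7530, so δQ = 0.207 × 7530 = 1560.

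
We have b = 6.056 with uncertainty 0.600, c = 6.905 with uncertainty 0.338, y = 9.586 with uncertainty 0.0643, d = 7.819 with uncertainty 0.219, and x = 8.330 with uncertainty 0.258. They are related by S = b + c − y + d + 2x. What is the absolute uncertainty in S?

0.890

S is a linear combination, so absolute uncertainties add in quadrature:
  (δb)² = 0.360;  (δc)² = 0.114;  (δy)² = 0.00413;  (δd)² = 0.0480;  (2·δx)² = 0.266
δS = √(0.793) = 0.890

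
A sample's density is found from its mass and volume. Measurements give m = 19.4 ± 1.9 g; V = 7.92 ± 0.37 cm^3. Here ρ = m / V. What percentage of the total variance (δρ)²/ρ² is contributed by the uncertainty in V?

(δρ/ρ)² = (1·δm/m)² + (-1·δV/V)²
  m term: (1×0.0979)² = 0.00959
  V term: (-1×0.0467)² = 0.00218
Total = 0.0118. Share from V = 0.00218/0.0118 = 0.185.

18.5%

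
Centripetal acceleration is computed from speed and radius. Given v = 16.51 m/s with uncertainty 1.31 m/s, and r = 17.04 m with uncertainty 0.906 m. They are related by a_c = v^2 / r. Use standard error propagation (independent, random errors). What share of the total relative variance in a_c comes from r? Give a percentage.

(δa_c/a_c)² = (2·δv/v)² + (-1·δr/r)²
  v term: (2×0.0793)² = 0.0252
  r term: (-1×0.0532)² = 0.00283
Total = 0.0280. Share from r = 0.00283/0.0280 = 0.101.

10.1%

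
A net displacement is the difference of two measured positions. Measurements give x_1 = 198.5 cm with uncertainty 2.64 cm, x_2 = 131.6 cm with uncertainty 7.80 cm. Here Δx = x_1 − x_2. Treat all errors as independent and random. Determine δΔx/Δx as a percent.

Δx is a linear combination, so absolute uncertainties add in quadrature:
  (δx_1)² = 6.97;  (δx_2)² = 60.8
δΔx = √(67.8) = 8.23 cm
Δx = 66.90 cm, so δΔx/Δx = 8.23/66.90 = 0.123.

12.3%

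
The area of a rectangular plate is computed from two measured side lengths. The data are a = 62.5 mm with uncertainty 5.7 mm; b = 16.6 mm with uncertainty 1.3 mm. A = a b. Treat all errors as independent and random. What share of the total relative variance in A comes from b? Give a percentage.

(δA/A)² = (1·δa/a)² + (1·δb/b)²
  a term: (1×0.0912)² = 0.00832
  b term: (1×0.0783)² = 0.00613
Total = 0.0145. Share from b = 0.00613/0.0145 = 0.424.

42.4%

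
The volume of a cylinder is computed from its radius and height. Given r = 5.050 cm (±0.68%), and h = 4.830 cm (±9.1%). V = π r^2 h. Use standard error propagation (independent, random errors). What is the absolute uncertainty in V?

35.6 cm^3

Since V is a product/quotient, work with relative uncertainties:
  (2·δr/r)² = (2×0.00680)² = 0.000185;  (1·δh/h)² = (1×0.0910)² = 0.00828
δV/V = √(0.00847) = 0.0920
V = 387.0 cm^3, so δV = 0.0920 × 387.0 = 35.6 cm^3.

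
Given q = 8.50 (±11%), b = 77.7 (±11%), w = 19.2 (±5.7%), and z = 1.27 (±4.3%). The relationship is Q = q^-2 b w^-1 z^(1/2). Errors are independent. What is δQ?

Each factor contributes (exponent × relative error)² to (δQ/Q)²:
  (-2·δq/q)² = (-2×0.110)² = 0.0484;  (1·δb/b)² = (1×0.110)² = 0.0121;  (-1·δw/w)² = (-1×0.0570)² = 0.00325;  (½·δz/z)² = (0.5×0.0430)² = 0.000462
δQ/Q = √(0.0642) = 0.253
Q = 0.0631, so δQ = 0.253 × 0.0631 = 0.0160.

0.0160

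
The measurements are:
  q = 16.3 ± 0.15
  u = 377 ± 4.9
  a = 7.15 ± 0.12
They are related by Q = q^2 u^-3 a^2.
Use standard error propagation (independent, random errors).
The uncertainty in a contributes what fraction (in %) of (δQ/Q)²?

(δQ/Q)² = (2·δq/q)² + (-3·δu/u)² + (2·δa/a)²
  q term: (2×0.00920)² = 0.000339
  u term: (-3×0.0130)² = 0.00152
  a term: (2×0.0168)² = 0.00113
Total = 0.00299. Share from a = 0.00113/0.00299 = 0.377.

37.7%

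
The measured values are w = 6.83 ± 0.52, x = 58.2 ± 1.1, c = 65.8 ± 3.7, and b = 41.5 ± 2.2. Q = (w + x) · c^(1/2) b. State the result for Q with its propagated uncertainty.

Let u = w + x = 65.0. δu = √(δw² + δx²) = √(0.270 + 1.21) = 1.22, so δu/u = 0.0187.
Q is then a monomial in u, c, b:
δQ/Q = √((δu/u)² + (½·δc/c)² + (1·δb/b)²) = √(0.000350 + 0.000790 + 0.00281) = 0.0629
Q = 21900, so δQ = 0.0629 × 21900 = 1380.

21900 ± 1380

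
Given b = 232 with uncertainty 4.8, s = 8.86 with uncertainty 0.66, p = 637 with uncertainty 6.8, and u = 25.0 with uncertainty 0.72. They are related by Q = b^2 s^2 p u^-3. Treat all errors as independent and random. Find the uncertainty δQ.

Since Q is a product/quotient, work with relative uncertainties:
  (2·δb/b)² = (2×0.0207)² = 0.00171;  (2·δs/s)² = (2×0.0745)² = 0.0222;  (1·δp/p)² = (1×0.0107)² = 0.000114;  (-3·δu/u)² = (-3×0.0288)² = 0.00746
δQ/Q = √(0.0315) = 0.177
Q = 1.72e+05, so δQ = 0.177 × 1.72e+05 = 30600.

30600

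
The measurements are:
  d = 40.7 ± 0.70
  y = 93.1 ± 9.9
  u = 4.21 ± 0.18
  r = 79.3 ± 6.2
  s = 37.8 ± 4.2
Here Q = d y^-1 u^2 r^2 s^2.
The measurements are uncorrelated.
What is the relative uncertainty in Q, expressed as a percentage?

Relative error in a monomial: (δQ/Q)² = Σ (nᵢ · δxᵢ/xᵢ)².
  (1·δd/d)² = (1×0.0172)² = 0.000296;  (-1·δy/y)² = (-1×0.106)² = 0.0113;  (2·δu/u)² = (2×0.0428)² = 0.00731;  (2·δr/r)² = (2×0.0782)² = 0.0245;  (2·δs/s)² = (2×0.111)² = 0.0494
δQ/Q = √(0.0927) = 0.305

30.5%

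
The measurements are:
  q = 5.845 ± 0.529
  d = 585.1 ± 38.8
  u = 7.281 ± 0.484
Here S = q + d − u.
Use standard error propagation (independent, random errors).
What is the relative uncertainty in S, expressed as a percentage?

6.65%

S is a linear combination, so absolute uncertainties add in quadrature:
  (δq)² = 0.280;  (δd)² = 1510;  (δu)² = 0.234
δS = √(1510) = 38.8
S = 583.7, so δS/S = 38.8/583.7 = 0.0665.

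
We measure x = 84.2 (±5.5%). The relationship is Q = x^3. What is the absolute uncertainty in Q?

98500

Since Q is a product/quotient, work with relative uncertainties:
  (3·δx/x)² = (3×0.0550)² = 0.0272
δQ/Q = √(0.0272) = 0.165
Q = 5.97e+05, so δQ = 0.165 × 5.97e+05 = 98500.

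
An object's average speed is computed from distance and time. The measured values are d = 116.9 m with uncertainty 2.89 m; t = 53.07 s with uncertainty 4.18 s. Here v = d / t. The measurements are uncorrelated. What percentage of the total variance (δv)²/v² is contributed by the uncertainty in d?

(δv/v)² = (1·δd/d)² + (-1·δt/t)²
  d term: (1×0.0247)² = 0.000611
  t term: (-1×0.0788)² = 0.00620
Total = 0.00681. Share from d = 0.000611/0.00681 = 0.0897.

8.97%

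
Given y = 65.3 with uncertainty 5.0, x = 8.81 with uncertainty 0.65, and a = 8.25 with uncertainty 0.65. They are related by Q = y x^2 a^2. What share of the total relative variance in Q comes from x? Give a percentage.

(δQ/Q)² = (1·δy/y)² + (2·δx/x)² + (2·δa/a)²
  y term: (1×0.0766)² = 0.00586
  x term: (2×0.0738)² = 0.0218
  a term: (2×0.0788)² = 0.0248
Total = 0.0525. Share from x = 0.0218/0.0525 = 0.415.

41.5%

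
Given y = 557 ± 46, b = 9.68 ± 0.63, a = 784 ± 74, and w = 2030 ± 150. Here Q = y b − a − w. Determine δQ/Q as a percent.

Let p = y·b = 5390. δp/p = √((1·δy/y)² + (1·δb/b)²) = √(0.00682 + 0.00424) = 0.105, so δp = 567.
Q = p − a − w: δQ = √(δp² + δa² + δw²) = √(3.21e+05 + 5480 + 22500) = 591
Q = 2580, so δQ/Q = 591/2580 = 0.229.

22.9%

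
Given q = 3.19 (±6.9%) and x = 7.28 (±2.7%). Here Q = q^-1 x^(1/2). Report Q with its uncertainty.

Products/powers → add relative errors in quadrature, weighted by exponent:
  (-1·δq/q)² = (-1×0.0690)² = 0.00476;  (½·δx/x)² = (0.5×0.0270)² = 0.000182
δQ/Q = √(0.00494) = 0.0703
Q = 0.846, so δQ = 0.0703 × 0.846 = 0.0595.

0.846 ± 0.0595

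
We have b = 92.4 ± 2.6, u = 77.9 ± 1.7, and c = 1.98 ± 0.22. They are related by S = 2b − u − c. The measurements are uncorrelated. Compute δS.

Sums and differences: (δS)² = Σ (cᵢ δxᵢ)².
  (2·δb)² = 27.0;  (δu)² = 2.89;  (δc)² = 0.0484
δS = √(30.0) = 5.48

5.48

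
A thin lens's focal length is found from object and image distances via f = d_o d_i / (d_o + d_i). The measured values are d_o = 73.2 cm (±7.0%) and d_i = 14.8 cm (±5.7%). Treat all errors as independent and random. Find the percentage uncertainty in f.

∂f/∂d_o = (d_i/(d_o+d_i))² = 0.0283;  ∂f/∂d_i = (d_o/(d_o+d_i))² = 0.692
δf = √((∂f/∂d_o · δd_o)² + (∂f/∂d_i · δd_i)²) = √(0.0210 + 0.341) = 0.601 cm
f = 12.3 cm, so δf/f = 0.601/12.3 = 0.0489.

4.89%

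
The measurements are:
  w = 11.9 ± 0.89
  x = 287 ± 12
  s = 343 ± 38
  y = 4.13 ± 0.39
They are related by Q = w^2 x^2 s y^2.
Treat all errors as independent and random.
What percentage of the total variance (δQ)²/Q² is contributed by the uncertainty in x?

(δQ/Q)² = (2·δw/w)² + (2·δx/x)² + (1·δs/s)² + (2·δy/y)²
  w term: (2×0.0748)² = 0.0224
  x term: (2×0.0418)² = 0.00699
  s term: (1×0.111)² = 0.0123
  y term: (2×0.0944)² = 0.0357
Total = 0.0773. Share from x = 0.00699/0.0773 = 0.0905.

9.05%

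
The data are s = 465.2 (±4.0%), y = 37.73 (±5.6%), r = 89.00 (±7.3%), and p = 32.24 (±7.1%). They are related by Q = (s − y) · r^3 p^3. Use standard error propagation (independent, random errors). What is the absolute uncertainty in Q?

Let u = s − y = 427.5. δu = √(δs² + δy²) = √(346 + 4.46) = 18.7, so δu/u = 0.0438.
Q is then a monomial in u, r, p:
δQ/Q = √((δu/u)² + (3·δr/r)² + (3·δp/p)²) = √(0.00192 + 0.0480 + 0.0454) = 0.309
Q = 1.01e+13, so δQ = 0.309 × 1.01e+13 = 3.12e+12.

3.12e+12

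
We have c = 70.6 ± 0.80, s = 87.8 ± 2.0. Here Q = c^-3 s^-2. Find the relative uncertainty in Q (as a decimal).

Relative error in a monomial: (δQ/Q)² = Σ (nᵢ · δxᵢ/xᵢ)².
  (-3·δc/c)² = (-3×0.0113)² = 0.00116;  (-2·δs/s)² = (-2×0.0228)² = 0.00208
δQ/Q = √(0.00323) = 0.0568

0.0568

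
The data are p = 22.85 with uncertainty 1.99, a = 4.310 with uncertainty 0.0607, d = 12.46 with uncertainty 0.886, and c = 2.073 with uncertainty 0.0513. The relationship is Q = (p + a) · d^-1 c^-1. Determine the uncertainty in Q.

0.110

Let u = p + a = 27.16. δu = √(δp² + δa²) = √(3.96 + 0.00368) = 1.99, so δu/u = 0.0733.
Q is then a monomial in u, d, c:
δQ/Q = √((δu/u)² + (-1·δd/d)² + (-1·δc/c)²) = √(0.00537 + 0.00506 + 0.000612) = 0.105
Q = 1.052, so δQ = 0.105 × 1.052 = 0.110.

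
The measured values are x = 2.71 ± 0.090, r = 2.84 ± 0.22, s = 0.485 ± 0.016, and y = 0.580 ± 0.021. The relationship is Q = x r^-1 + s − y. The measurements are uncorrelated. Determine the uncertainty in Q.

Let p = x·r^-1 = 0.954. δp/p = √((1·δx/x)² + (-1·δr/r)²) = √(0.00110 + 0.00600) = 0.0843, so δp = 0.0804.
Q = p + s − y: δQ = √(δp² + δs² + δy²) = √(0.00647 + 0.000256 + 0.000441) = 0.0846

0.0846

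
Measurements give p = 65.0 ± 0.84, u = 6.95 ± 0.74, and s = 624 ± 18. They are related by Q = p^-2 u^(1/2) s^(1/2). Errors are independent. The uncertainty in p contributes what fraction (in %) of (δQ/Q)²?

(δQ/Q)² = (-2·δp/p)² + (½·δu/u)² + (½·δs/s)²
  p term: (-2×0.0129)² = 0.000668
  u term: (0.5×0.106)² = 0.00283
  s term: (0.5×0.0288)² = 0.000208
Total = 0.00371. Share from p = 0.000668/0.00371 = 0.180.

18.0%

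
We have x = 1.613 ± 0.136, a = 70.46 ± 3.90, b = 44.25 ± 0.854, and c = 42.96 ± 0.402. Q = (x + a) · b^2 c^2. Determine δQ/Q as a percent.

Let u = x + a = 72.07. δu = √(δx² + δa²) = √(0.0185 + 15.2) = 3.90, so δu/u = 0.0541.
Q is then a monomial in u, b, c:
δQ/Q = √((δu/u)² + (2·δb/b)² + (2·δc/c)²) = √(0.00293 + 0.00149 + 0.000350) = 0.0691

6.91%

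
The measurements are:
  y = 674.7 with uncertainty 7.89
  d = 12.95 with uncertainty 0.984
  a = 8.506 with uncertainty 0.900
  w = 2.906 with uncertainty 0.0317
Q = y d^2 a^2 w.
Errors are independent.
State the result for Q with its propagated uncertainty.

Relative error in a monomial: (δQ/Q)² = Σ (nᵢ · δxᵢ/xᵢ)².
  (1·δy/y)² = (1×0.0117)² = 0.000137;  (2·δd/d)² = (2×0.0760)² = 0.0231;  (2·δa/a)² = (2×0.106)² = 0.0448;  (1·δw/w)² = (1×0.0109)² = 0.000119
δQ/Q = √(0.0681) = 0.261
Q = 2.379e+07, so δQ = 0.261 × 2.379e+07 = 6.21e+06.

(2.379 ± 0.621) × 10^7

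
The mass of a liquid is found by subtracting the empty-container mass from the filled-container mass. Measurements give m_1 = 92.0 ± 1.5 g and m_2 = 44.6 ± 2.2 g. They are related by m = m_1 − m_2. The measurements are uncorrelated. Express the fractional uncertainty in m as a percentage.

5.62%

Absolute uncertainties add in quadrature for a linear combination:
  (δm_1)² = 2.25;  (δm_2)² = 4.84
δm = √(7.09) = 2.66 g
m = 47.4 g, so δm/m = 2.66/47.4 = 0.0562.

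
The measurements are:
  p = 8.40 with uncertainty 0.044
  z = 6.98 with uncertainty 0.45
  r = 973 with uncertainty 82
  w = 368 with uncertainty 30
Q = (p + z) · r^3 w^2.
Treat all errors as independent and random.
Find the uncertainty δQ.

5.8e+14

Let u = p + z = 15.4. δu = √(δp² + δz²) = √(0.00194 + 0.203) = 0.452, so δu/u = 0.0294.
Q is then a monomial in u, r, w:
δQ/Q = √((δu/u)² + (3·δr/r)² + (2·δw/w)²) = √(0.000864 + 0.0639 + 0.0266) = 0.302
Q = 1.92e+15, so δQ = 0.302 × 1.92e+15 = 5.8e+14.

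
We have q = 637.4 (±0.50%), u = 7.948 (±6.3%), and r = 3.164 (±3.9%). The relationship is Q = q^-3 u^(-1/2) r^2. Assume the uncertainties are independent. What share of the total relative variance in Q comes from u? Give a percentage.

13.6%

(δQ/Q)² = (-3·δq/q)² + (−½·δu/u)² + (2·δr/r)²
  q term: (-3×0.00500)² = 0.000225
  u term: (-0.5×0.0630)² = 0.000992
  r term: (2×0.0390)² = 0.00608
Total = 0.00730. Share from u = 0.000992/0.00730 = 0.136.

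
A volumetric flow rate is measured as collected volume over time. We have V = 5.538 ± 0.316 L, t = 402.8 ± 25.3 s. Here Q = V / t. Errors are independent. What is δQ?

0.00117 L/s

Each factor contributes (exponent × relative error)² to (δQ/Q)²:
  (1·δV/V)² = (1×0.0571)² = 0.00326;  (-1·δt/t)² = (-1×0.0628)² = 0.00395
δQ/Q = √(0.00720) = 0.0849
Q = 0.01375 L/s, so δQ = 0.0849 × 0.01375 = 0.00117 L/s.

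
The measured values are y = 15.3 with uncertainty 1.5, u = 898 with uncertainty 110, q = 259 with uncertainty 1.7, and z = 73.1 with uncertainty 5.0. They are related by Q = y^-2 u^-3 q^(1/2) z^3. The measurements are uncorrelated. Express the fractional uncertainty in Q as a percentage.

46.4%

Each factor contributes (exponent × relative error)² to (δQ/Q)²:
  (-2·δy/y)² = (-2×0.0980)² = 0.0384;  (-3·δu/u)² = (-3×0.122)² = 0.135;  (½·δq/q)² = (0.5×0.00656)² = 1.08e-05;  (3·δz/z)² = (3×0.0684)² = 0.0421
δQ/Q = √(0.216) = 0.464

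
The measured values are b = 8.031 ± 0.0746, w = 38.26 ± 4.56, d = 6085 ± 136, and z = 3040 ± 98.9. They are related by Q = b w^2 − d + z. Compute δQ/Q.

0.323

Let p = b·w^2 = 11760. δp/p = √((1·δb/b)² + (2·δw/w)²) = √(8.63e-05 + 0.0568) = 0.239, so δp = 2800.
Q = p − d + z: δQ = √(δp² + δd² + δz²) = √(7.86e+06 + 18500 + 9780) = 2810
Q = 8711, so δQ/Q = 2810/8711 = 0.323.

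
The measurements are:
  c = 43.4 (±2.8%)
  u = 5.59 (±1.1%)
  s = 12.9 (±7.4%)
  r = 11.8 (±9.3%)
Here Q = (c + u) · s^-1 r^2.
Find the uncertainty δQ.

107

Let w = c + u = 49.0. δw = √(δc² + δu²) = √(1.48 + 0.00378) = 1.22, so δw/w = 0.0248.
Q is then a monomial in w, s, r:
δQ/Q = √((δw/w)² + (-1·δs/s)² + (2·δr/r)²) = √(0.000617 + 0.00548 + 0.0346) = 0.202
Q = 529, so δQ = 0.202 × 529 = 107.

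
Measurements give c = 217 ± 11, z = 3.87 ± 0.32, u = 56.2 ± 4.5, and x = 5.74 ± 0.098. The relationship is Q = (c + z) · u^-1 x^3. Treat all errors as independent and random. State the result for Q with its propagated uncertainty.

743 ± 79.8

Let w = c + z = 221. δw = √(δc² + δz²) = √(121 + 0.102) = 11.0, so δw/w = 0.0498.
Q is then a monomial in w, u, x:
δQ/Q = √((δw/w)² + (-1·δu/u)² + (3·δx/x)²) = √(0.00248 + 0.00641 + 0.00262) = 0.107
Q = 743, so δQ = 0.107 × 743 = 79.8.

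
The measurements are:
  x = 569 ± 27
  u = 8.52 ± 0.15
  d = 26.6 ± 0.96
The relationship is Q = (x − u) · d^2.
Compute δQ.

34400

Let w = x − u = 560. δw = √(δx² + δu²) = √(729 + 0.0225) = 27.0, so δw/w = 0.0482.
Q is then a monomial in w, d:
δQ/Q = √((δw/w)² + (2·δd/d)²) = √(0.00232 + 0.00521) = 0.0868
Q = 3.97e+05, so δQ = 0.0868 × 3.97e+05 = 34400.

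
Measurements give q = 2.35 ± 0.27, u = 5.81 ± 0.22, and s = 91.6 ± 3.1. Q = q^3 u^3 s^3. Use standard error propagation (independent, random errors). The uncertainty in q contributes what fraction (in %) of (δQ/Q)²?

(δQ/Q)² = (3·δq/q)² + (3·δu/u)² + (3·δs/s)²
  q term: (3×0.115)² = 0.119
  u term: (3×0.0379)² = 0.0129
  s term: (3×0.0338)² = 0.0103
Total = 0.142. Share from q = 0.119/0.142 = 0.837.

83.7%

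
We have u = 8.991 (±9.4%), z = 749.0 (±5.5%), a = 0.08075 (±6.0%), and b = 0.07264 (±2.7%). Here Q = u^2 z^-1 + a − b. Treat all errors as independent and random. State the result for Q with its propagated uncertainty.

Let p = u^2·z^-1 = 0.1079. δp/p = √((2·δu/u)² + (-1·δz/z)²) = √(0.0353 + 0.00302) = 0.196, so δp = 0.0211.
Q = p + a − b: δQ = √(δp² + δa² + δb²) = √(0.000447 + 2.35e-05 + 3.85e-06) = 0.0218
Q = 0.1160.

0.1160 ± 0.0218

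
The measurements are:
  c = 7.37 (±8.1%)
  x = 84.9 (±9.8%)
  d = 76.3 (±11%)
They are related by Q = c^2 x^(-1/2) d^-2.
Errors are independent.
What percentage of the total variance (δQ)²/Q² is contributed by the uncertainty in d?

(δQ/Q)² = (2·δc/c)² + (−½·δx/x)² + (-2·δd/d)²
  c term: (2×0.0810)² = 0.0262
  x term: (-0.5×0.0980)² = 0.00240
  d term: (-2×0.110)² = 0.0484
Total = 0.0770. Share from d = 0.0484/0.0770 = 0.628.

62.8%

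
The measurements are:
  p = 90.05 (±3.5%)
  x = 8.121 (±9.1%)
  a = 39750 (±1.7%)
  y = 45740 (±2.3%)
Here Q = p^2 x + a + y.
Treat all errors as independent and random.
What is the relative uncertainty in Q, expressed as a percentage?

Let w = p^2·x = 65850. δw/w = √((2·δp/p)² + (1·δx/x)²) = √(0.00490 + 0.00828) = 0.115, so δw = 7560.
Q = w + a + y: δQ = √(δw² + δa² + δy²) = √(5.72e+07 + 4.57e+05 + 1.11e+06) = 7660
Q = 151300, so δQ/Q = 7660/151300 = 0.0506.

5.06%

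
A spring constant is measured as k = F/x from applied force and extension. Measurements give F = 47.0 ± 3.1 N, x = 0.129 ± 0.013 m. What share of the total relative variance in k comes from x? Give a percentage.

70.0%

(δk/k)² = (1·δF/F)² + (-1·δx/x)²
  F term: (1×0.0660)² = 0.00435
  x term: (-1×0.101)² = 0.0102
Total = 0.0145. Share from x = 0.0102/0.0145 = 0.700.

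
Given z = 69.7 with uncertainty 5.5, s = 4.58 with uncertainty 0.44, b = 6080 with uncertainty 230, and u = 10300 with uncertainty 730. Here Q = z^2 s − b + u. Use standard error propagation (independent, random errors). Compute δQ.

4180

Let p = z^2·s = 22300. δp/p = √((2·δz/z)² + (1·δs/s)²) = √(0.0249 + 0.00923) = 0.185, so δp = 4110.
Q = p − b + u: δQ = √(δp² + δb² + δu²) = √(1.69e+07 + 52900 + 5.33e+05) = 4180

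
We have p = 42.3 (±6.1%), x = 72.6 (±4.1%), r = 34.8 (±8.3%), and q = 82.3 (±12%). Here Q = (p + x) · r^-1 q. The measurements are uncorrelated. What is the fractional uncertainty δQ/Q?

Let u = p + x = 115. δu = √(δp² + δx²) = √(6.66 + 8.86) = 3.94, so δu/u = 0.0343.
Q is then a monomial in u, r, q:
δQ/Q = √((δu/u)² + (-1·δr/r)² + (1·δq/q)²) = √(0.00118 + 0.00689 + 0.0144) = 0.150

0.150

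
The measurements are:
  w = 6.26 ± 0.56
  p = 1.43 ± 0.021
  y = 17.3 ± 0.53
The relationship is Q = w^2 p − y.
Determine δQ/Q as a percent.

26.0%

Let h = w^2·p = 56.0. δh/h = √((2·δw/w)² + (1·δp/p)²) = √(0.0320 + 0.000216) = 0.180, so δh = 10.1.
Q = h − y: δQ = √(δh² + δy²) = √(101 + 0.281) = 10.1
Q = 38.7, so δQ/Q = 10.1/38.7 = 0.260.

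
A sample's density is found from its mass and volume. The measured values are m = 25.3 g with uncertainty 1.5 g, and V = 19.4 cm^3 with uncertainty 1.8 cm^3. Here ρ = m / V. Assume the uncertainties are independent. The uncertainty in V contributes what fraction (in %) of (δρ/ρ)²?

71.0%

(δρ/ρ)² = (1·δm/m)² + (-1·δV/V)²
  m term: (1×0.0593)² = 0.00352
  V term: (-1×0.0928)² = 0.00861
Total = 0.0121. Share from V = 0.00861/0.0121 = 0.710.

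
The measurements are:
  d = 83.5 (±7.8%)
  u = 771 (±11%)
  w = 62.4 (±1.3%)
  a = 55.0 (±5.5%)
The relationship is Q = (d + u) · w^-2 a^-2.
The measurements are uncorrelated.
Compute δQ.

1.09e-05

Let h = d + u = 854. δh = √(δd² + δu²) = √(42.4 + 7190) = 85.1, so δh/h = 0.0995.
Q is then a monomial in h, w, a:
δQ/Q = √((δh/h)² + (-2·δw/w)² + (-2·δa/a)²) = √(0.00991 + 0.000676 + 0.0121) = 0.151
Q = 7.25e-05, so δQ = 0.151 × 7.25e-05 = 1.09e-05.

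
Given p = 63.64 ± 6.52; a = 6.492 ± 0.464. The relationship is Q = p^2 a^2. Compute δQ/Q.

0.250

For a monomial Q ∝ p^2, a^2, fractional errors add in quadrature:
  (2·δp/p)² = (2×0.102)² = 0.0420;  (2·δa/a)² = (2×0.0715)² = 0.0204
δQ/Q = √(0.0624) = 0.250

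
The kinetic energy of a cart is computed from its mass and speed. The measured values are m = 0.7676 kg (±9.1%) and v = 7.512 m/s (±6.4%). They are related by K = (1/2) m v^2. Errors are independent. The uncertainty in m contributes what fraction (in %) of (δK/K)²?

(δK/K)² = (1·δm/m)² + (2·δv/v)²
  m term: (1×0.0910)² = 0.00828
  v term: (2×0.0640)² = 0.0164
Total = 0.0247. Share from m = 0.00828/0.0247 = 0.336.

33.6%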